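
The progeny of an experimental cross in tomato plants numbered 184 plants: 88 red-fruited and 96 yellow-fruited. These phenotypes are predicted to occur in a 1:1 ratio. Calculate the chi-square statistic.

Total ratio parts = 2. Expected numbers out of 184:
  red-fruited: 184 × 1/2 = 92
  yellow-fruited: 184 × 1/2 = 92
χ² = Σ (O − E)² / E
  red-fruited: (88 − 92)² / 92 = 0.1739
  yellow-fruited: (96 − 92)² / 92 = 0.1739
χ² = 0.1739 + 0.1739 = 0.3478 ≈ 0.348

0.348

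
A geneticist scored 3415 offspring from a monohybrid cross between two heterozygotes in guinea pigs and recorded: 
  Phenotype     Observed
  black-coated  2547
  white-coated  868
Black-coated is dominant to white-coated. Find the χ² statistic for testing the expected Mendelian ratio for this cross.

For a monohybrid cross between heterozygotes with complete dominance, the expected phenotypic ratio is 3:1.
Under the 3:1 hypothesis (Σ ratio = 4, N = 3415):
  black-coated: 3415 × 3/4 = 2561.25
  white-coated: 3415 × 1/4 = 853.75
χ² = Σ (O − E)² / E
  black-coated: (2547 − 2561.25)² / 2561.25 = 0.0793
  white-coated: (868 − 853.75)² / 853.75 = 0.2378
χ² = 0.0793 + 0.2378 = 0.3171 ≈ 0.317

0.317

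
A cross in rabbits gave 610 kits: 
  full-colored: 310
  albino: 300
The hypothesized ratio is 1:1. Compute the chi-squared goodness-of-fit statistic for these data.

0.164

Total ratio parts = 2. Expected numbers out of 610:
  full-colored: 610 × 1/2 = 305
  albino: 610 × 1/2 = 305
χ² = Σ (O − E)² / E
  full-colored: (310 − 305)² / 305 = 0.0820
  albino: (300 − 305)² / 305 = 0.0820
χ² = 0.0820 + 0.0820 = 0.164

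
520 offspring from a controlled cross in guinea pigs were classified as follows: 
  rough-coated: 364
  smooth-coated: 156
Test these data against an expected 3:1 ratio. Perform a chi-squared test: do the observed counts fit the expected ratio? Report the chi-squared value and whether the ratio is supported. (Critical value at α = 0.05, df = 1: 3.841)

6.933; not consistent

The 3:1 ratio has 4 parts, so with N = 520 the expected counts are:
  rough-coated: 520 × 3/4 = 390
  smooth-coated: 520 × 1/4 = 130
χ² = Σ (O − E)² / E
  rough-coated: (364 − 390)² / 390 = 1.7333
  smooth-coated: (156 − 130)² / 130 = 5.2000
χ² = 1.7333 + 5.2000 = 6.9333 ≈ 6.933
Degrees of freedom = 2 − 1 = 1; critical value at α = 0.05 is 3.841.
Since 6.933 > 3.841, we reject the null hypothesis — the data do not fit the 3:1 ratio.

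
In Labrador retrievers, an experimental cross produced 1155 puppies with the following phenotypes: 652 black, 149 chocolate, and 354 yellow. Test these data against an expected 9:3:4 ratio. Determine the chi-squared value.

35.831

The 9:3:4 ratio has 16 parts, so with N = 1155 the expected counts are:
  black: 1155 × 9/16 = 649.6875
  chocolate: 1155 × 3/16 = 216.5625
  yellow: 1155 × 4/16 = 288.75
χ² = Σ (O − E)² / E
  black: (652 − 649.6875)² / 649.6875 = 0.0082
  chocolate: (149 − 216.5625)² / 216.5625 = 21.0779
  yellow: (354 − 288.75)² / 288.75 = 14.7448
χ² = 0.0082 + 21.0779 + 14.7448 = 35.8309 ≈ 35.831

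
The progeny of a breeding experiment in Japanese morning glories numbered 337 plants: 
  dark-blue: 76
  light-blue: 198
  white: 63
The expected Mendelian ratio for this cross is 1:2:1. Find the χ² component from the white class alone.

5.360

Total ratio parts = 4. Expected numbers out of 337:
  dark-blue: 337 × 1/4 = 84.25
  light-blue: 337 × 2/4 = 168.5
  white: 337 × 1/4 = 84.25
Contribution of white: (63 − 84.25)² / 84.25 = 5.3598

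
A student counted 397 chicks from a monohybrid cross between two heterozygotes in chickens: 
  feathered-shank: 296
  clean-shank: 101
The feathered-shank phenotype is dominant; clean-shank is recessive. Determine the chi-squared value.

0.041

For a monohybrid cross between heterozygotes with complete dominance, the expected phenotypic ratio is 3:1.
Total ratio parts = 4. Expected numbers out of 397:
  feathered-shank: 397 × 3/4 = 297.75
  clean-shank: 397 × 1/4 = 99.25
χ² = Σ (O − E)² / E
  feathered-shank: (296 − 297.75)² / 297.75 = 0.0103
  clean-shank: (101 − 99.25)² / 99.25 = 0.0309
χ² = 0.0103 + 0.0309 = 0.0412 ≈ 0.041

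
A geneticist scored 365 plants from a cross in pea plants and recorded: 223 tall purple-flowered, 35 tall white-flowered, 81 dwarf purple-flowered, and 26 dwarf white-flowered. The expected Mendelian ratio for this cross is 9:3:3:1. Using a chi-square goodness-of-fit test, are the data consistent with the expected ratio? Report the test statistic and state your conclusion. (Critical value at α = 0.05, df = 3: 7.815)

Under the 9:3:3:1 hypothesis (Σ ratio = 16, N = 365):
  tall purple-flowered: 365 × 9/16 = 205.3125
  tall white-flowered: 365 × 3/16 = 68.4375
  dwarf purple-flowered: 365 × 3/16 = 68.4375
  dwarf white-flowered: 365 × 1/16 = 22.8125
χ² = Σ (O − E)² / E
  tall purple-flowered: (223 − 205.3125)² / 205.3125 = 1.5238
  tall white-flowered: (35 − 68.4375)² / 68.4375 = 16.3370
  dwarf purple-flowered: (81 − 68.4375)² / 68.4375 = 2.3060
  dwarf white-flowered: (26 − 22.8125)² / 22.8125 = 0.4454
χ² = 1.5238 + 16.3370 + 2.3060 + 0.4454 = 20.6122 ≈ 20.612
Degrees of freedom = 4 − 1 = 3; critical value at α = 0.05 is 7.815.
Since 20.612 > 7.815, we reject the null hypothesis — the data do not fit the 9:3:3:1 ratio.

20.612; not consistent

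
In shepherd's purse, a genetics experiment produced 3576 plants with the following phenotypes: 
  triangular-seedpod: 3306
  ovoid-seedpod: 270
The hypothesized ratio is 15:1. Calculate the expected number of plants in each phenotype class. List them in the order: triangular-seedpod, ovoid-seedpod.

Expected counts for N = 3576 under a 15:1 ratio (total parts = 16):
  triangular-seedpod: 3576 × 15/16 = 3352.5
  ovoid-seedpod: 3576 × 1/16 = 223.5

3352.5, 223.5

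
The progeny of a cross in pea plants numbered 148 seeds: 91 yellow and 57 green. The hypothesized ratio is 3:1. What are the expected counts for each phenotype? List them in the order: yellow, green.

111, 37

The 3:1 ratio has 4 parts, so with N = 148 the expected counts are:
  yellow: 148 × 3/4 = 111
  green: 148 × 1/4 = 37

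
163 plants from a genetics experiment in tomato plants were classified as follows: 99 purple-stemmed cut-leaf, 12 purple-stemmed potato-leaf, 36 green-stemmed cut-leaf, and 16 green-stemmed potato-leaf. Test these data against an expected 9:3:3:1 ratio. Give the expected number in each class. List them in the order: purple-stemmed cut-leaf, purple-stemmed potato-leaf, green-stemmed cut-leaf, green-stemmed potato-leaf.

Expected counts for N = 163 under a 9:3:3:1 ratio (total parts = 16):
  purple-stemmed cut-leaf: 163 × 9/16 = 91.6875
  purple-stemmed potato-leaf: 163 × 3/16 = 30.5625
  green-stemmed cut-leaf: 163 × 3/16 = 30.5625
  green-stemmed potato-leaf: 163 × 1/16 = 10.1875

91.6875, 30.5625, 30.5625, 10.1875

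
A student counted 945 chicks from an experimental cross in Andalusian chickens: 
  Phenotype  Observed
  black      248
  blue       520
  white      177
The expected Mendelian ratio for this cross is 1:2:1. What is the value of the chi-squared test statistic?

Total ratio parts = 4. Expected numbers out of 945:
  black: 945 × 1/4 = 236.25
  blue: 945 × 2/4 = 472.5
  white: 945 × 1/4 = 236.25
χ² = Σ (O − E)² / E
  black: (248 − 236.25)² / 236.25 = 0.5844
  blue: (520 − 472.5)² / 472.5 = 4.7751
  white: (177 − 236.25)² / 236.25 = 14.8595
χ² = 0.5844 + 4.7751 + 14.8595 = 20.219

20.219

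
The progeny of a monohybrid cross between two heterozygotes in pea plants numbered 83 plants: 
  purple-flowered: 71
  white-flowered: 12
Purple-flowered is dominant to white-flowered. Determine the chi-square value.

For a monohybrid cross between heterozygotes with complete dominance, the expected phenotypic ratio is 3:1.
Total ratio parts = 4. Expected numbers out of 83:
  purple-flowered: 83 × 3/4 = 62.25
  white-flowered: 83 × 1/4 = 20.75
χ² = Σ (O − E)² / E
  purple-flowered: (71 − 62.25)² / 62.25 = 1.2299
  white-flowered: (12 − 20.75)² / 20.75 = 3.6898
χ² = 1.2299 + 3.6898 = 4.9197 ≈ 4.920

4.920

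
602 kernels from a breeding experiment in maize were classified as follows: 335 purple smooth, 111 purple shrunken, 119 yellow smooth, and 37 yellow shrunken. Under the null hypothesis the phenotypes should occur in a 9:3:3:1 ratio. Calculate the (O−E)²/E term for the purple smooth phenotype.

0.039

The 9:3:3:1 ratio has 16 parts, so with N = 602 the expected counts are:
  purple smooth: 602 × 9/16 = 338.625
  purple shrunken: 602 × 3/16 = 112.875
  yellow smooth: 602 × 3/16 = 112.875
  yellow shrunken: 602 × 1/16 = 37.625
Contribution of purple smooth: (335 − 338.625)² / 338.625 = 0.0388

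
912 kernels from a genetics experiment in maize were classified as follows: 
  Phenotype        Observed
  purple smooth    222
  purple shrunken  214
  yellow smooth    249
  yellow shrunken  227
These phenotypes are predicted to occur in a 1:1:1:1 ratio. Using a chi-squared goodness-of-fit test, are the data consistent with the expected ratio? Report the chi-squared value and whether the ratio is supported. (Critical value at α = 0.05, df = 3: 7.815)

2.956; consistent

Under the 1:1:1:1 hypothesis (Σ ratio = 4, N = 912):
  purple smooth: 912 × 1/4 = 228
  purple shrunken: 912 × 1/4 = 228
  yellow smooth: 912 × 1/4 = 228
  yellow shrunken: 912 × 1/4 = 228
χ² = Σ (O − E)² / E
  purple smooth: (222 − 228)² / 228 = 0.1579
  purple shrunken: (214 − 228)² / 228 = 0.8596
  yellow smooth: (249 − 228)² / 228 = 1.9342
  yellow shrunken: (227 − 228)² / 228 = 0.0044
χ² = 0.1579 + 0.8596 + 1.9342 + 0.0044 = 2.9561 ≈ 2.956
Degrees of freedom = 4 − 1 = 3; critical value at α = 0.05 is 7.815.
Since 2.956 < 7.815, we fail to reject the null hypothesis — the data are consistent with the 1:1:1:1 ratio.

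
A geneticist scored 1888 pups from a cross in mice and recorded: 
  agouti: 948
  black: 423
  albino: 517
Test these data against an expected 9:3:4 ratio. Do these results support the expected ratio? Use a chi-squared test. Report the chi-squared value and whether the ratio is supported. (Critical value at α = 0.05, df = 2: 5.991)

Expected counts for N = 1888 under a 9:3:4 ratio (total parts = 16):
  agouti: 1888 × 9/16 = 1062
  black: 1888 × 3/16 = 354
  albino: 1888 × 4/16 = 472
χ² = Σ (O − E)² / E
  agouti: (948 − 1062)² / 1062 = 12.2373
  black: (423 − 354)² / 354 = 13.4492
  albino: (517 − 472)² / 472 = 4.2903
χ² = 12.2373 + 13.4492 + 4.2903 = 29.9768 ≈ 29.977
Degrees of freedom = 3 − 1 = 2; critical value at α = 0.05 is 5.991.
Since 29.977 > 5.991, we reject the null hypothesis — the data do not fit the 9:3:4 ratio.

29.977; not consistent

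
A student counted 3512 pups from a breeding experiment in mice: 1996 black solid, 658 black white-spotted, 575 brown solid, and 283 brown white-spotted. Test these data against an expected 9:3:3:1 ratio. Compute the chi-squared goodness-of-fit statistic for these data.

29.171

Under the 9:3:3:1 hypothesis (Σ ratio = 16, N = 3512):
  black solid: 3512 × 9/16 = 1975.5
  black white-spotted: 3512 × 3/16 = 658.5
  brown solid: 3512 × 3/16 = 658.5
  brown white-spotted: 3512 × 1/16 = 219.5
χ² = Σ (O − E)² / E
  black solid: (1996 − 1975.5)² / 1975.5 = 0.2127
  black white-spotted: (658 − 658.5)² / 658.5 = 0.0004
  brown solid: (575 − 658.5)² / 658.5 = 10.5881
  brown white-spotted: (283 − 219.5)² / 219.5 = 18.3702
χ² = 0.2127 + 0.0004 + 10.5881 + 18.3702 = 29.1714 ≈ 29.171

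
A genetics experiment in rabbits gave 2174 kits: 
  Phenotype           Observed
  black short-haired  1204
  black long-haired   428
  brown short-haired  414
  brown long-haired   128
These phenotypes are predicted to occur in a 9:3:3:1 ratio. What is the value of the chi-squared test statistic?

Expected counts for N = 2174 under a 9:3:3:1 ratio (total parts = 16):
  black short-haired: 2174 × 9/16 = 1222.875
  black long-haired: 2174 × 3/16 = 407.625
  brown short-haired: 2174 × 3/16 = 407.625
  brown long-haired: 2174 × 1/16 = 135.875
χ² = Σ (O − E)² / E
  black short-haired: (1204 − 1222.875)² / 1222.875 = 0.2913
  black long-haired: (428 − 407.625)² / 407.625 = 1.0184
  brown short-haired: (414 − 407.625)² / 407.625 = 0.0997
  brown long-haired: (128 − 135.875)² / 135.875 = 0.4564
χ² = 0.2913 + 1.0184 + 0.0997 + 0.4564 = 1.8658 ≈ 1.866

1.866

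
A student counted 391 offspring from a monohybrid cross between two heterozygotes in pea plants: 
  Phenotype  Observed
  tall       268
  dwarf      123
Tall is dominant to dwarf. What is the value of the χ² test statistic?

For a monohybrid cross between heterozygotes with complete dominance, the expected phenotypic ratio is 3:1.
Total ratio parts = 4. Expected numbers out of 391:
  tall: 391 × 3/4 = 293.25
  dwarf: 391 × 1/4 = 97.75
χ² = Σ (O − E)² / E
  tall: (268 − 293.25)² / 293.25 = 2.1741
  dwarf: (123 − 97.75)² / 97.75 = 6.5224
χ² = 2.1741 + 6.5224 = 8.6965 ≈ 8.697

8.697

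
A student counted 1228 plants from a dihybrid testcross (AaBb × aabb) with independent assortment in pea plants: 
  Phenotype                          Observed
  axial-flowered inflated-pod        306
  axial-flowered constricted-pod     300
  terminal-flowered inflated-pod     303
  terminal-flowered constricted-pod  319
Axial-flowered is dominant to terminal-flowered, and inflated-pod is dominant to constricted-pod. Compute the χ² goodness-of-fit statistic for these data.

0.684

A dihybrid testcross with independent assortment gives a 1:1:1:1 ratio.
Under the 1:1:1:1 hypothesis (Σ ratio = 4, N = 1228):
  axial-flowered inflated-pod: 1228 × 1/4 = 307
  axial-flowered constricted-pod: 1228 × 1/4 = 307
  terminal-flowered inflated-pod: 1228 × 1/4 = 307
  terminal-flowered constricted-pod: 1228 × 1/4 = 307
χ² = Σ (O − E)² / E
  axial-flowered inflated-pod: (306 − 307)² / 307 = 0.0033
  axial-flowered constricted-pod: (300 − 307)² / 307 = 0.1596
  terminal-flowered inflated-pod: (303 − 307)² / 307 = 0.0521
  terminal-flowered constricted-pod: (319 − 307)² / 307 = 0.4691
χ² = 0.0033 + 0.1596 + 0.0521 + 0.4691 = 0.6841 ≈ 0.684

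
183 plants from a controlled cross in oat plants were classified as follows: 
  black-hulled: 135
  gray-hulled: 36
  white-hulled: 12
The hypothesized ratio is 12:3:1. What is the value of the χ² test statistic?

0.148

Total ratio parts = 16. Expected numbers out of 183:
  black-hulled: 183 × 12/16 = 137.25
  gray-hulled: 183 × 3/16 = 34.3125
  white-hulled: 183 × 1/16 = 11.4375
χ² = Σ (O − E)² / E
  black-hulled: (135 − 137.25)² / 137.25 = 0.0369
  gray-hulled: (36 − 34.3125)² / 34.3125 = 0.0830
  white-hulled: (12 − 11.4375)² / 11.4375 = 0.0277
χ² = 0.0369 + 0.0830 + 0.0277 = 0.1476 ≈ 0.148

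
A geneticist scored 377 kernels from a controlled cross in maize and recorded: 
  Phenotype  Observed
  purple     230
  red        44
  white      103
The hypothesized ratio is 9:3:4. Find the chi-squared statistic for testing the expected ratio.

12.405

The 9:3:4 ratio has 16 parts, so with N = 377 the expected counts are:
  purple: 377 × 9/16 = 212.0625
  red: 377 × 3/16 = 70.6875
  white: 377 × 4/16 = 94.25
χ² = Σ (O − E)² / E
  purple: (230 − 212.0625)² / 212.0625 = 1.5173
  red: (44 − 70.6875)² / 70.6875 = 10.0757
  white: (103 − 94.25)² / 94.25 = 0.8123
χ² = 1.5173 + 10.0757 + 0.8123 = 12.4053 ≈ 12.405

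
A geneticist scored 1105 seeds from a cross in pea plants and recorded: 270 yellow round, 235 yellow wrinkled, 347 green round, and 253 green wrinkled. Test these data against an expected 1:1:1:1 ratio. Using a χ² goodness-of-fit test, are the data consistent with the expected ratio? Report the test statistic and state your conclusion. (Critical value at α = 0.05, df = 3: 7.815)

26.377; not consistent

Expected counts for N = 1105 under a 1:1:1:1 ratio (total parts = 4):
  yellow round: 1105 × 1/4 = 276.25
  yellow wrinkled: 1105 × 1/4 = 276.25
  green round: 1105 × 1/4 = 276.25
  green wrinkled: 1105 × 1/4 = 276.25
χ² = Σ (O − E)² / E
  yellow round: (270 − 276.25)² / 276.25 = 0.1414
  yellow wrinkled: (235 − 276.25)² / 276.25 = 6.1595
  green round: (347 − 276.25)² / 276.25 = 18.1197
  green wrinkled: (253 − 276.25)² / 276.25 = 1.9568
χ² = 0.1414 + 6.1595 + 18.1197 + 1.9568 = 26.3774 ≈ 26.377
Degrees of freedom = 4 − 1 = 3; critical value at α = 0.05 is 7.815.
Since 26.377 > 7.815, we reject the null hypothesis — the data do not fit the 1:1:1:1 ratio.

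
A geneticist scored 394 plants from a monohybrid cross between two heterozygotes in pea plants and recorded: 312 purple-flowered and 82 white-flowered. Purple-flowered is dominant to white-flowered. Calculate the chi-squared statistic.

3.685

For a monohybrid cross between heterozygotes with complete dominance, the expected phenotypic ratio is 3:1.
Under the 3:1 hypothesis (Σ ratio = 4, N = 394):
  purple-flowered: 394 × 3/4 = 295.5
  white-flowered: 394 × 1/4 = 98.5
χ² = Σ (O − E)² / E
  purple-flowered: (312 − 295.5)² / 295.5 = 0.9213
  white-flowered: (82 − 98.5)² / 98.5 = 2.7640
χ² = 0.9213 + 2.7640 = 3.6853 ≈ 3.685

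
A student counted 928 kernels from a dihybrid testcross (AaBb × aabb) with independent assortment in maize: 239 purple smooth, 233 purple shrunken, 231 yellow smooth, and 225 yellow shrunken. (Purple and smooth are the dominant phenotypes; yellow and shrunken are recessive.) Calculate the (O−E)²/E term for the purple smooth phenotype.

0.211

A dihybrid testcross with independent assortment gives a 1:1:1:1 ratio.
Expected counts for N = 928 under a 1:1:1:1 ratio (total parts = 4):
  purple smooth: 928 × 1/4 = 232
  purple shrunken: 928 × 1/4 = 232
  yellow smooth: 928 × 1/4 = 232
  yellow shrunken: 928 × 1/4 = 232
Contribution of purple smooth: (239 − 232)² / 232 = 0.2112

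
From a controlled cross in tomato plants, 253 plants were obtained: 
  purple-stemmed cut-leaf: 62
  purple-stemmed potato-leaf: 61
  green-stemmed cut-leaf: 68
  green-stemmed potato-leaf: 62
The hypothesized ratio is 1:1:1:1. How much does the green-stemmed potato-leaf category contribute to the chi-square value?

The 1:1:1:1 ratio has 4 parts, so with N = 253 the expected counts are:
  purple-stemmed cut-leaf: 253 × 1/4 = 63.25
  purple-stemmed potato-leaf: 253 × 1/4 = 63.25
  green-stemmed cut-leaf: 253 × 1/4 = 63.25
  green-stemmed potato-leaf: 253 × 1/4 = 63.25
Contribution of green-stemmed potato-leaf: (62 − 63.25)² / 63.25 = 0.0247

0.025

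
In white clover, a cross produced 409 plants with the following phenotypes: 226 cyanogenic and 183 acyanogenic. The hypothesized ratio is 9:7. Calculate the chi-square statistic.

Expected counts for N = 409 under a 9:7 ratio (total parts = 16):
  cyanogenic: 409 × 9/16 = 230.0625
  acyanogenic: 409 × 7/16 = 178.9375
χ² = Σ (O − E)² / E
  cyanogenic: (226 − 230.0625)² / 230.0625 = 0.0717
  acyanogenic: (183 − 178.9375)² / 178.9375 = 0.0922
χ² = 0.0717 + 0.0922 = 0.1639 ≈ 0.164

0.164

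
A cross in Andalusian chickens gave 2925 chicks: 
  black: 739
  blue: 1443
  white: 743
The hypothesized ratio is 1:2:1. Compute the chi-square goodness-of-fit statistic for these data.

The 1:2:1 ratio has 4 parts, so with N = 2925 the expected counts are:
  black: 2925 × 1/4 = 731.25
  blue: 2925 × 2/4 = 1462.5
  white: 2925 × 1/4 = 731.25
χ² = Σ (O − E)² / E
  black: (739 − 731.25)² / 731.25 = 0.0821
  blue: (1443 − 1462.5)² / 1462.5 = 0.2600
  white: (743 − 731.25)² / 731.25 = 0.1888
χ² = 0.0821 + 0.2600 + 0.1888 = 0.5309 ≈ 0.531

0.531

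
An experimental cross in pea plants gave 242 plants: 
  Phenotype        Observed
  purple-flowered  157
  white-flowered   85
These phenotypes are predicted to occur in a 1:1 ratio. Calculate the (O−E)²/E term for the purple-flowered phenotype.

Expected counts for N = 242 under a 1:1 ratio (total parts = 2):
  purple-flowered: 242 × 1/2 = 121
  white-flowered: 242 × 1/2 = 121
Contribution of purple-flowered: (157 − 121)² / 121 = 10.7107

10.711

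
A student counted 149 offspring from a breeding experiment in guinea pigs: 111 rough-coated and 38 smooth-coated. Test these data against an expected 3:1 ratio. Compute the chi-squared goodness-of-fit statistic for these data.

0.020

Total ratio parts = 4. Expected numbers out of 149:
  rough-coated: 149 × 3/4 = 111.75
  smooth-coated: 149 × 1/4 = 37.25
χ² = Σ (O − E)² / E
  rough-coated: (111 − 111.75)² / 111.75 = 0.0050
  smooth-coated: (38 − 37.25)² / 37.25 = 0.0151
χ² = 0.0050 + 0.0151 = 0.0201 ≈ 0.020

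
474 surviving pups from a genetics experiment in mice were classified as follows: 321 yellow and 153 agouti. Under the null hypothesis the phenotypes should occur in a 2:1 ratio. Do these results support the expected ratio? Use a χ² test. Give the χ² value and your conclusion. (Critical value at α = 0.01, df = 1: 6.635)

Total ratio parts = 3. Expected numbers out of 474:
  yellow: 474 × 2/3 = 316
  agouti: 474 × 1/3 = 158
χ² = Σ (O − E)² / E
  yellow: (321 − 316)² / 316 = 0.0791
  agouti: (153 − 158)² / 158 = 0.1582
χ² = 0.0791 + 0.1582 = 0.2373 ≈ 0.237
Degrees of freedom = 2 − 1 = 1; critical value at α = 0.01 is 6.635.
Since 0.237 < 6.635, we fail to reject the null hypothesis — the data are consistent with the 2:1 ratio.

0.237; consistent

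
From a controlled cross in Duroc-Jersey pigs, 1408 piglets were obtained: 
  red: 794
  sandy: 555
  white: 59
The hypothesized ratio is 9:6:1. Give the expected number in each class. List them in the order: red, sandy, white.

Expected counts for N = 1408 under a 9:6:1 ratio (total parts = 16):
  red: 1408 × 9/16 = 792
  sandy: 1408 × 6/16 = 528
  white: 1408 × 1/16 = 88

792, 528, 88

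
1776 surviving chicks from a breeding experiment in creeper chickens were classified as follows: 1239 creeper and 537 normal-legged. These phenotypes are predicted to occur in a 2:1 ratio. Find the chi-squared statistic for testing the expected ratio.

Expected counts for N = 1776 under a 2:1 ratio (total parts = 3):
  creeper: 1776 × 2/3 = 1184
  normal-legged: 1776 × 1/3 = 592
χ² = Σ (O − E)² / E
  creeper: (1239 − 1184)² / 1184 = 2.5549
  normal-legged: (537 − 592)² / 592 = 5.1098
χ² = 2.5549 + 5.1098 = 7.6647 ≈ 7.665

7.665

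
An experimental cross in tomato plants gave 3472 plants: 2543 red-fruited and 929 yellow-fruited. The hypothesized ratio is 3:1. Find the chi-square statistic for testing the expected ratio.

Expected counts for N = 3472 under a 3:1 ratio (total parts = 4):
  red-fruited: 3472 × 3/4 = 2604
  yellow-fruited: 3472 × 1/4 = 868
χ² = Σ (O − E)² / E
  red-fruited: (2543 − 2604)² / 2604 = 1.4290
  yellow-fruited: (929 − 868)² / 868 = 4.2869
χ² = 1.4290 + 4.2869 = 5.7159 ≈ 5.716

5.716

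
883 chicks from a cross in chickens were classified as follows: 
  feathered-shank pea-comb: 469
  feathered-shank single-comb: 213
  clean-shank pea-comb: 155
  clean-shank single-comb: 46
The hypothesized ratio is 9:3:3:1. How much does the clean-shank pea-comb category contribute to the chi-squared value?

0.674

Total ratio parts = 16. Expected numbers out of 883:
  feathered-shank pea-comb: 883 × 9/16 = 496.6875
  feathered-shank single-comb: 883 × 3/16 = 165.5625
  clean-shank pea-comb: 883 × 3/16 = 165.5625
  clean-shank single-comb: 883 × 1/16 = 55.1875
Contribution of clean-shank pea-comb: (155 − 165.5625)² / 165.5625 = 0.6739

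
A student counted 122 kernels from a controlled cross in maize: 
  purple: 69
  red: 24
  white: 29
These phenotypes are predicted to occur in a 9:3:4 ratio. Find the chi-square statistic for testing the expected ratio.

Total ratio parts = 16. Expected numbers out of 122:
  purple: 122 × 9/16 = 68.625
  red: 122 × 3/16 = 22.875
  white: 122 × 4/16 = 30.5
χ² = Σ (O − E)² / E
  purple: (69 − 68.625)² / 68.625 = 0.0020
  red: (24 − 22.875)² / 22.875 = 0.0553
  white: (29 − 30.5)² / 30.5 = 0.0738
χ² = 0.0020 + 0.0553 + 0.0738 = 0.1311 ≈ 0.131

0.131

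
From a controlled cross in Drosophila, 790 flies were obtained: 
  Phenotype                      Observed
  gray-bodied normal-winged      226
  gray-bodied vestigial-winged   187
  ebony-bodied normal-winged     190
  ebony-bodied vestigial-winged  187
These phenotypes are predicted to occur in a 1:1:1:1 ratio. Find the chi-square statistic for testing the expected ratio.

The 1:1:1:1 ratio has 4 parts, so with N = 790 the expected counts are:
  gray-bodied normal-winged: 790 × 1/4 = 197.5
  gray-bodied vestigial-winged: 790 × 1/4 = 197.5
  ebony-bodied normal-winged: 790 × 1/4 = 197.5
  ebony-bodied vestigial-winged: 790 × 1/4 = 197.5
χ² = Σ (O − E)² / E
  gray-bodied normal-winged: (226 − 197.5)² / 197.5 = 4.1127
  gray-bodied vestigial-winged: (187 − 197.5)² / 197.5 = 0.5582
  ebony-bodied normal-winged: (190 − 197.5)² / 197.5 = 0.2848
  ebony-bodied vestigial-winged: (187 − 197.5)² / 197.5 = 0.5582
χ² = 4.1127 + 0.5582 + 0.2848 + 0.5582 = 5.5139 ≈ 5.514

5.514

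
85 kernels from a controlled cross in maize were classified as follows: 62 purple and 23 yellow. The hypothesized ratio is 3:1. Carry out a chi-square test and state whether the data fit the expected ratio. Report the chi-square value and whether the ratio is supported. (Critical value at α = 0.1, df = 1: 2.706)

0.192; consistent

Expected counts for N = 85 under a 3:1 ratio (total parts = 4):
  purple: 85 × 3/4 = 63.75
  yellow: 85 × 1/4 = 21.25
χ² = Σ (O − E)² / E
  purple: (62 − 63.75)² / 63.75 = 0.0480
  yellow: (23 − 21.25)² / 21.25 = 0.1441
χ² = 0.0480 + 0.1441 = 0.1921 ≈ 0.192
Degrees of freedom = 2 − 1 = 1; critical value at α = 0.1 is 2.706.
Since 0.192 < 2.706, we fail to reject the null hypothesis — the data are consistent with the 3:1 ratio.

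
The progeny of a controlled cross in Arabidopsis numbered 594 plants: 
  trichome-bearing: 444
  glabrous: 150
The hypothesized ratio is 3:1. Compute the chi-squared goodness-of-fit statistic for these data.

The 3:1 ratio has 4 parts, so with N = 594 the expected counts are:
  trichome-bearing: 594 × 3/4 = 445.5
  glabrous: 594 × 1/4 = 148.5
χ² = Σ (O − E)² / E
  trichome-bearing: (444 − 445.5)² / 445.5 = 0.0051
  glabrous: (150 − 148.5)² / 148.5 = 0.0152
χ² = 0.0051 + 0.0152 = 0.0203 ≈ 0.020

0.020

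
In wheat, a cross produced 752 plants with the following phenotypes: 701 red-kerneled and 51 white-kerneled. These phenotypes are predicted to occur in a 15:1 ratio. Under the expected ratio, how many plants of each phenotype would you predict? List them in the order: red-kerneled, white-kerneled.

The 15:1 ratio has 16 parts, so with N = 752 the expected counts are:
  red-kerneled: 752 × 15/16 = 705
  white-kerneled: 752 × 1/16 = 47

705, 47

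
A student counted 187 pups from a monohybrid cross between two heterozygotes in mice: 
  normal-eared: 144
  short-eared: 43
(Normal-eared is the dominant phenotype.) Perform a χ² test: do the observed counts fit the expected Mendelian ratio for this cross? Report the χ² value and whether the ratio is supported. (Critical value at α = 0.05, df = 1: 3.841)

For a monohybrid cross between heterozygotes with complete dominance, the expected phenotypic ratio is 3:1.
The 3:1 ratio has 4 parts, so with N = 187 the expected counts are:
  normal-eared: 187 × 3/4 = 140.25
  short-eared: 187 × 1/4 = 46.75
χ² = Σ (O − E)² / E
  normal-eared: (144 − 140.25)² / 140.25 = 0.1003
  short-eared: (43 − 46.75)² / 46.75 = 0.3008
χ² = 0.1003 + 0.3008 = 0.4011 ≈ 0.401
Degrees of freedom = 2 − 1 = 1; critical value at α = 0.05 is 3.841.
Since 0.401 < 3.841, we fail to reject the null hypothesis — the data are consistent with the 3:1 ratio.

0.401; consistent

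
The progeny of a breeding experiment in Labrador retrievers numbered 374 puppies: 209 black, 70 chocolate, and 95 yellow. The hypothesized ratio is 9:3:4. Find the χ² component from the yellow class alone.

Total ratio parts = 16. Expected numbers out of 374:
  black: 374 × 9/16 = 210.375
  chocolate: 374 × 3/16 = 70.125
  yellow: 374 × 4/16 = 93.5
Contribution of yellow: (95 − 93.5)² / 93.5 = 0.0241

0.024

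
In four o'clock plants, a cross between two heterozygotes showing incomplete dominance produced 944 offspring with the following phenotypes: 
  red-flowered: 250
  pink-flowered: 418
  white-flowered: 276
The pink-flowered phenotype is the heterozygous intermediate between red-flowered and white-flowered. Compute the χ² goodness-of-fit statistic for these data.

13.788

With incomplete dominance, a heterozygote × heterozygote cross gives a 1:2:1 phenotypic ratio.
The 1:2:1 ratio has 4 parts, so with N = 944 the expected counts are:
  red-flowered: 944 × 1/4 = 236
  pink-flowered: 944 × 2/4 = 472
  white-flowered: 944 × 1/4 = 236
χ² = Σ (O − E)² / E
  red-flowered: (250 − 236)² / 236 = 0.8305
  pink-flowered: (418 − 472)² / 472 = 6.1780
  white-flowered: (276 − 236)² / 236 = 6.7797
χ² = 0.8305 + 6.1780 + 6.7797 = 13.7882 ≈ 13.788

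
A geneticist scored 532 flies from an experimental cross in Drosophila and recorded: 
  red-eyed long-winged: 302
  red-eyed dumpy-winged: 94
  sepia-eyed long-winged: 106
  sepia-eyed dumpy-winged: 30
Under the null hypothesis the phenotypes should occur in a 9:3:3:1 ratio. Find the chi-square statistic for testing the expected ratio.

1.066

The 9:3:3:1 ratio has 16 parts, so with N = 532 the expected counts are:
  red-eyed long-winged: 532 × 9/16 = 299.25
  red-eyed dumpy-winged: 532 × 3/16 = 99.75
  sepia-eyed long-winged: 532 × 3/16 = 99.75
  sepia-eyed dumpy-winged: 532 × 1/16 = 33.25
χ² = Σ (O − E)² / E
  red-eyed long-winged: (302 − 299.25)² / 299.25 = 0.0253
  red-eyed dumpy-winged: (94 − 99.75)² / 99.75 = 0.3315
  sepia-eyed long-winged: (106 − 99.75)² / 99.75 = 0.3916
  sepia-eyed dumpy-winged: (30 − 33.25)² / 33.25 = 0.3177
χ² = 0.0253 + 0.3315 + 0.3916 + 0.3177 = 1.0661 ≈ 1.066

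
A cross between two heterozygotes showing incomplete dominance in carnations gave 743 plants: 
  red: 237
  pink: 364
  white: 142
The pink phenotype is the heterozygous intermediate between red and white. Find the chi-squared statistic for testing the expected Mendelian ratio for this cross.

With incomplete dominance, a heterozygote × heterozygote cross gives a 1:2:1 phenotypic ratio.
Total ratio parts = 4. Expected numbers out of 743:
  red: 743 × 1/4 = 185.75
  pink: 743 × 2/4 = 371.5
  white: 743 × 1/4 = 185.75
χ² = Σ (O − E)² / E
  red: (237 − 185.75)² / 185.75 = 14.1403
  pink: (364 − 371.5)² / 371.5 = 0.1514
  white: (142 − 185.75)² / 185.75 = 10.3045
χ² = 14.1403 + 0.1514 + 10.3045 = 24.5962 ≈ 24.596

24.596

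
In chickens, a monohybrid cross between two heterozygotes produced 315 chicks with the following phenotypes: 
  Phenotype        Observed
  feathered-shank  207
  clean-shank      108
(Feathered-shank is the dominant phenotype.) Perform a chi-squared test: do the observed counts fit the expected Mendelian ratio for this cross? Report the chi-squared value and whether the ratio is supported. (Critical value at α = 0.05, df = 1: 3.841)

14.486; not consistent

For a monohybrid cross between heterozygotes with complete dominance, the expected phenotypic ratio is 3:1.
Total ratio parts = 4. Expected numbers out of 315:
  feathered-shank: 315 × 3/4 = 236.25
  clean-shank: 315 × 1/4 = 78.75
χ² = Σ (O − E)² / E
  feathered-shank: (207 − 236.25)² / 236.25 = 3.6214
  clean-shank: (108 − 78.75)² / 78.75 = 10.8643
χ² = 3.6214 + 10.8643 = 14.4857 ≈ 14.486
Degrees of freedom = 2 − 1 = 1; critical value at α = 0.05 is 3.841.
Since 14.486 > 3.841, we reject the null hypothesis — the data do not fit the 3:1 ratio.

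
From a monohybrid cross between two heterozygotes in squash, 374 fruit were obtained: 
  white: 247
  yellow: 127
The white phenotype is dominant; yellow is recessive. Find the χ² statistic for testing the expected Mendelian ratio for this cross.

16.004

For a monohybrid cross between heterozygotes with complete dominance, the expected phenotypic ratio is 3:1.
Expected counts for N = 374 under a 3:1 ratio (total parts = 4):
  white: 374 × 3/4 = 280.5
  yellow: 374 × 1/4 = 93.5
χ² = Σ (O − E)² / E
  white: (247 − 280.5)² / 280.5 = 4.0009
  yellow: (127 − 93.5)² / 93.5 = 12.0027
χ² = 4.0009 + 12.0027 = 16.0036 ≈ 16.004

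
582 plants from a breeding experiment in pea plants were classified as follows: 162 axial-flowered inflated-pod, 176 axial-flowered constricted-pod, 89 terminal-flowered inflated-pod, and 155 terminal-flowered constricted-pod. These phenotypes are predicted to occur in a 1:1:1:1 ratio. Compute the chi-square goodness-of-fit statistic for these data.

30.825

Expected counts for N = 582 under a 1:1:1:1 ratio (total parts = 4):
  axial-flowered inflated-pod: 582 × 1/4 = 145.5
  axial-flowered constricted-pod: 582 × 1/4 = 145.5
  terminal-flowered inflated-pod: 582 × 1/4 = 145.5
  terminal-flowered constricted-pod: 582 × 1/4 = 145.5
χ² = Σ (O − E)² / E
  axial-flowered inflated-pod: (162 − 145.5)² / 145.5 = 1.8711
  axial-flowered constricted-pod: (176 − 145.5)² / 145.5 = 6.3935
  terminal-flowered inflated-pod: (89 − 145.5)² / 145.5 = 21.9399
  terminal-flowered constricted-pod: (155 − 145.5)² / 145.5 = 0.6203
χ² = 1.8711 + 6.3935 + 21.9399 + 0.6203 = 30.8248 ≈ 30.825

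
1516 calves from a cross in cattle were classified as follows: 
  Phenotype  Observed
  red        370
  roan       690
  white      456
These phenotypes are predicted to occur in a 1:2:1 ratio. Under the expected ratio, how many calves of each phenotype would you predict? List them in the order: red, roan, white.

Expected counts for N = 1516 under a 1:2:1 ratio (total parts = 4):
  red: 1516 × 1/4 = 379
  roan: 1516 × 2/4 = 758
  white: 1516 × 1/4 = 379

379, 758, 379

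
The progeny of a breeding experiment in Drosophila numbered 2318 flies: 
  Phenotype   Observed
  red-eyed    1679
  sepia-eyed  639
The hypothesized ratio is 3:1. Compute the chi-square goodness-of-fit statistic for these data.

The 3:1 ratio has 4 parts, so with N = 2318 the expected counts are:
  red-eyed: 2318 × 3/4 = 1738.5
  sepia-eyed: 2318 × 1/4 = 579.5
χ² = Σ (O − E)² / E
  red-eyed: (1679 − 1738.5)² / 1738.5 = 2.0364
  sepia-eyed: (639 − 579.5)² / 579.5 = 6.1091
χ² = 2.0364 + 6.1091 = 8.1455 ≈ 8.146

8.146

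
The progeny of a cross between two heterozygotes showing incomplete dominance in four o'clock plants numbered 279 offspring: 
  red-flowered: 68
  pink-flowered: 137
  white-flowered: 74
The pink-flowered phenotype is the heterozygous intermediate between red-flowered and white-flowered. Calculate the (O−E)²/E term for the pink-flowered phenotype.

0.045

With incomplete dominance, a heterozygote × heterozygote cross gives a 1:2:1 phenotypic ratio.
The 1:2:1 ratio has 4 parts, so with N = 279 the expected counts are:
  red-flowered: 279 × 1/4 = 69.75
  pink-flowered: 279 × 2/4 = 139.5
  white-flowered: 279 × 1/4 = 69.75
Contribution of pink-flowered: (137 − 139.5)² / 139.5 = 0.0448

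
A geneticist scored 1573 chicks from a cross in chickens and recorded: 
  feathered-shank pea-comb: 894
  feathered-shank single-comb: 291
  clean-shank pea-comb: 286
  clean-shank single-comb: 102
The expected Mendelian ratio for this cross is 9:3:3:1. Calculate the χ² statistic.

Expected counts for N = 1573 under a 9:3:3:1 ratio (total parts = 16):
  feathered-shank pea-comb: 1573 × 9/16 = 884.8125
  feathered-shank single-comb: 1573 × 3/16 = 294.9375
  clean-shank pea-comb: 1573 × 3/16 = 294.9375
  clean-shank single-comb: 1573 × 1/16 = 98.3125
χ² = Σ (O − E)² / E
  feathered-shank pea-comb: (894 − 884.8125)² / 884.8125 = 0.0954
  feathered-shank single-comb: (291 − 294.9375)² / 294.9375 = 0.0526
  clean-shank pea-comb: (286 − 294.9375)² / 294.9375 = 0.2708
  clean-shank single-comb: (102 − 98.3125)² / 98.3125 = 0.1383
χ² = 0.0954 + 0.0526 + 0.2708 + 0.1383 = 0.5571 ≈ 0.557

0.557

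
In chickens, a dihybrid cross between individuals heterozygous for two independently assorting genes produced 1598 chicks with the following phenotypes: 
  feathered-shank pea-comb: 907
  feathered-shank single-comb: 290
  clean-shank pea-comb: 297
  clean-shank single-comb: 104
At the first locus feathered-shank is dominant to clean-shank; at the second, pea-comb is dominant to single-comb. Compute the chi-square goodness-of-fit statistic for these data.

A dihybrid F₂ with independent assortment and complete dominance at both loci gives a 9:3:3:1 phenotypic ratio.
Expected counts for N = 1598 under a 9:3:3:1 ratio (total parts = 16):
  feathered-shank pea-comb: 1598 × 9/16 = 898.875
  feathered-shank single-comb: 1598 × 3/16 = 299.625
  clean-shank pea-comb: 1598 × 3/16 = 299.625
  clean-shank single-comb: 1598 × 1/16 = 99.875
χ² = Σ (O − E)² / E
  feathered-shank pea-comb: (907 − 898.875)² / 898.875 = 0.0734
  feathered-shank single-comb: (290 − 299.625)² / 299.625 = 0.3092
  clean-shank pea-comb: (297 − 299.625)² / 299.625 = 0.0230
  clean-shank single-comb: (104 − 99.875)² / 99.875 = 0.1704
χ² = 0.0734 + 0.3092 + 0.0230 + 0.1704 = 0.576

0.576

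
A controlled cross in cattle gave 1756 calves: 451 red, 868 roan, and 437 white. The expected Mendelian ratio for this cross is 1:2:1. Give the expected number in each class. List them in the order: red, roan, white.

Under the 1:2:1 hypothesis (Σ ratio = 4, N = 1756):
  red: 1756 × 1/4 = 439
  roan: 1756 × 2/4 = 878
  white: 1756 × 1/4 = 439

439, 878, 439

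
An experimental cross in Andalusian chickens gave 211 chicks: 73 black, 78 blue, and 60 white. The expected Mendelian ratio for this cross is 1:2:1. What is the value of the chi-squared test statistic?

15.938

Under the 1:2:1 hypothesis (Σ ratio = 4, N = 211):
  black: 211 × 1/4 = 52.75
  blue: 211 × 2/4 = 105.5
  white: 211 × 1/4 = 52.75
χ² = Σ (O − E)² / E
  black: (73 − 52.75)² / 52.75 = 7.7737
  blue: (78 − 105.5)² / 105.5 = 7.1682
  white: (60 − 52.75)² / 52.75 = 0.9964
χ² = 7.7737 + 7.1682 + 0.9964 = 15.9383 ≈ 15.938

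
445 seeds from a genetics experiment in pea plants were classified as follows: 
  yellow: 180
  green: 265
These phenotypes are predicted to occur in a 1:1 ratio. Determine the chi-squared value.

16.236

The 1:1 ratio has 2 parts, so with N = 445 the expected counts are:
  yellow: 445 × 1/2 = 222.5
  green: 445 × 1/2 = 222.5
χ² = Σ (O − E)² / E
  yellow: (180 − 222.5)² / 222.5 = 8.1180
  green: (265 − 222.5)² / 222.5 = 8.1180
χ² = 8.1180 + 8.1180 = 16.236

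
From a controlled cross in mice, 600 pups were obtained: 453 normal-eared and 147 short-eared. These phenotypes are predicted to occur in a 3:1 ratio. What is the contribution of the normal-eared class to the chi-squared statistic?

The 3:1 ratio has 4 parts, so with N = 600 the expected counts are:
  normal-eared: 600 × 3/4 = 450
  short-eared: 600 × 1/4 = 150
Contribution of normal-eared: (453 − 450)² / 450 = 0.0200

0.020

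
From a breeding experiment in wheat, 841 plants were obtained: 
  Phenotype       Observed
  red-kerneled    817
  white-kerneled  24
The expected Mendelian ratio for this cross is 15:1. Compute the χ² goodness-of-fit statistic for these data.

16.556

The 15:1 ratio has 16 parts, so with N = 841 the expected counts are:
  red-kerneled: 841 × 15/16 = 788.4375
  white-kerneled: 841 × 1/16 = 52.5625
χ² = Σ (O − E)² / E
  red-kerneled: (817 − 788.4375)² / 788.4375 = 1.0347
  white-kerneled: (24 − 52.5625)² / 52.5625 = 15.5209
χ² = 1.0347 + 15.5209 = 16.5556 ≈ 16.556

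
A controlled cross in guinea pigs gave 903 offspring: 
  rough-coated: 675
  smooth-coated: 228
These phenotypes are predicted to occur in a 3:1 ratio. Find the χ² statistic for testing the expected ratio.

Under the 3:1 hypothesis (Σ ratio = 4, N = 903):
  rough-coated: 903 × 3/4 = 677.25
  smooth-coated: 903 × 1/4 = 225.75
χ² = Σ (O − E)² / E
  rough-coated: (675 − 677.25)² / 677.25 = 0.0075
  smooth-coated: (228 − 225.75)² / 225.75 = 0.0224
χ² = 0.0075 + 0.0224 = 0.0299 ≈ 0.030

0.030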